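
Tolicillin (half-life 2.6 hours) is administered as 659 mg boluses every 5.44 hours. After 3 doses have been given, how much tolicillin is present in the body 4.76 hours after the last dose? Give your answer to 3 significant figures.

239 mg

The 3 doses were given 15.64, 10.2, 4.76 hours ago.
Total = 659·(1/2)^(15.64/2.6) + 659·(1/2)^(10.2/2.6) + 659·(1/2)^(4.76/2.6)
      = 10.188 + 43.443 + 185.25 ≈ 238.89 mg.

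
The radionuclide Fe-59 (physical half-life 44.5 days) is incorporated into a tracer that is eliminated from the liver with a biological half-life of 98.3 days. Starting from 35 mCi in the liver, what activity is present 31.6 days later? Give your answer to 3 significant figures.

17.1 mCi

1/t_eff = 1/t_phys + 1/t_biol = 1/44.5 + 1/98.3 = 0.032645 per day.
t_eff = 44.5 × 98.3 / (44.5 + 98.3) ≈ 30.633 days.
Remaining = 35 × (1/2)^(31.6/30.633) = 35 × (1/2)^1.0316 ≈ 17.121 mCi.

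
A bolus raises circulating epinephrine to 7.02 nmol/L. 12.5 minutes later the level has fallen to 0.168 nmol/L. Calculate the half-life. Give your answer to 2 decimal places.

A/A₀ = 0.168/7.02 ≈ 0.023932.
n = log₂(41.786) ≈ 5.3849 half-lives elapsed in 12.5 minutes.
t½ = 12.5/5.3849 ≈ 2.3213 minutes.

2.32 minutes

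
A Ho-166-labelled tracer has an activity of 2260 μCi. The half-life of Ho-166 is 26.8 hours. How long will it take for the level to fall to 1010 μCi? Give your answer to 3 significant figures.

31.1 hours

Fraction remaining = 1010/2260 ≈ 0.4469.
n = log₂(2260/1010) = ln(2.2376)/ln 2 ≈ 1.162 half-lives.
t = n × t½ = 1.162 × 26.8 ≈ 31.141 hours.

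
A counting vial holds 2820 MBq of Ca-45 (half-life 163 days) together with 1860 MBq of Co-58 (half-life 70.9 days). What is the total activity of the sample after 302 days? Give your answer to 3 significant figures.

878 MBq

Ca-45: 2820 × (1/2)^(302/163) = 2820 × (1/2)^1.8528 ≈ 780.75 MBq.
Co-58: 1860 × (1/2)^(302/70.9) = 1860 × (1/2)^4.2595 ≈ 97.111 MBq.
Total = 780.75 + 97.111 ≈ 877.86 MBq.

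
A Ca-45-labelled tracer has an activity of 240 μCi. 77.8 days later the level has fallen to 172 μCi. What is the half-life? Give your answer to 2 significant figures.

A/A₀ = 172/240 ≈ 0.71667.
n = log₂(1.3953) ≈ 0.48063 half-lives elapsed in 77.8 days.
t½ = 77.8/0.48063 ≈ 161.87 days.

160 days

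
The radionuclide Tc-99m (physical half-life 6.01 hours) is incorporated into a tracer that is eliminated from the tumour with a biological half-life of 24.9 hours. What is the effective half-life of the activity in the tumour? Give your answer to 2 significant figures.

1/t_eff = 1/t_phys + 1/t_biol = 1/6.01 + 1/24.9 = 0.20655 per hour.
t_eff = 6.01 × 24.9 / (6.01 + 24.9) ≈ 4.8414 hours.

4.8 hours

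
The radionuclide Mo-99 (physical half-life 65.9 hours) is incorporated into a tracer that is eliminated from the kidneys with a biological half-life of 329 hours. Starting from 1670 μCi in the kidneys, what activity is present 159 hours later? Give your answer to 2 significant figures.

1/t_eff = 1/t_phys + 1/t_biol = 1/65.9 + 1/329 = 0.018214 per hour.
t_eff = 65.9 × 329 / (65.9 + 329) ≈ 54.903 hours.
Remaining = 1670 × (1/2)^(159/54.903) = 1670 × (1/2)^2.896 ≈ 224.35 μCi.

220 μCi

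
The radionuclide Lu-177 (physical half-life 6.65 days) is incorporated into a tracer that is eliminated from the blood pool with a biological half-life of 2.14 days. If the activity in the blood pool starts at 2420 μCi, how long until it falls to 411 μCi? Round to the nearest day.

1/t_eff = 1/t_phys + 1/t_biol = 1/6.65 + 1/2.14 = 0.61767 per day.
t_eff = 6.65 × 2.14 / (6.65 + 2.14) ≈ 1.619 days.
n = log₂(2420/411) ≈ 2.5578; t = 2.5578 × 1.619 ≈ 4.1411 days.

4 days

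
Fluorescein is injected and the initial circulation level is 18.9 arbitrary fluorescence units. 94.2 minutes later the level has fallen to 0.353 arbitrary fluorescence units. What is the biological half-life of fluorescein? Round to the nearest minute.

A/A₀ = 0.353/18.9 ≈ 0.018677.
n = log₂(53.541) ≈ 5.7426 half-lives elapsed in 94.2 minutes.
t½ = 94.2/5.7426 ≈ 16.404 minutes.

16 minutes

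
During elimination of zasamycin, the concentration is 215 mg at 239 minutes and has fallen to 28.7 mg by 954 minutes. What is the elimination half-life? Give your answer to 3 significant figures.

Over Δt = 954 − 239 = 715 minutes, the level fell by a factor of 215/28.7 ≈ 7.4913.
n = log₂(7.4913) ≈ 2.9052 half-lives, so t½ = 715/2.9052 ≈ 246.11 minutes.

246 minutes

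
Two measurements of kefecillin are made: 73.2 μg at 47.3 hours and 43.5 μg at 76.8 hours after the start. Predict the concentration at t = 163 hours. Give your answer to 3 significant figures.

9.51 μg

Over Δt = 76.8 − 47.3 = 29.5 hours, the level fell by a factor of 73.2/43.5 ≈ 1.6828.
n = log₂(1.6828) ≈ 0.75083 half-lives, so t½ = 29.5/0.75083 ≈ 39.29 hours.
From t = 76.8 to t = 163: 43.5 × (1/2)^((163−76.8)/39.29) ≈ 9.5071 μg.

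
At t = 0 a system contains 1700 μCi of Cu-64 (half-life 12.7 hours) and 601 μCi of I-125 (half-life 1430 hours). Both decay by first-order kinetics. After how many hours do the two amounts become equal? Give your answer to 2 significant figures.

19 hours

Set 1700·(1/2)^(t/12.7) = 601·(1/2)^(t/1430).
Taking log₂: log₂(1700/601) = t·(1/12.7 − 1/1430).
log₂(2.8286) = 1.5001; 1/12.7 − 1/1430 = 0.078041.
t = 1.5001 / 0.078041 ≈ 19.222 hours.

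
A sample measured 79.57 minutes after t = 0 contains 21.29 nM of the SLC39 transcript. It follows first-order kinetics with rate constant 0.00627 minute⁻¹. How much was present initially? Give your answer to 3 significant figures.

35.1 nM

t½ = ln 2 / k = 0.69315 / 0.00627 ≈ 110.55 minutes.
Number of half-lives elapsed: n = 79.57/110.55 ≈ 0.71977.
A₀ = A × 2^n = 21.29 × 2^0.71977 = 21.29 × 1.6469 ≈ 35.063 nM.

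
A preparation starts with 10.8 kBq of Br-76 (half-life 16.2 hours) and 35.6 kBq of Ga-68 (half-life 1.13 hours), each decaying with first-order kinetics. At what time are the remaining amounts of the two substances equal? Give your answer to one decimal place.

Set 10.8·(1/2)^(t/16.2) = 35.6·(1/2)^(t/1.13).
Taking log₂: log₂(10.8/35.6) = t·(1/16.2 − 1/1.13).
log₂(0.30337) = -1.7208; 1/16.2 − 1/1.13 = -0.82323.
t = -1.7208 / -0.82323 ≈ 2.0904 hours.

2.1 hours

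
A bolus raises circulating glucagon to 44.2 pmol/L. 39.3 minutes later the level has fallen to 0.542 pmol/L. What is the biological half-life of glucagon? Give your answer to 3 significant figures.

6.19 minutes

A/A₀ = 0.542/44.2 ≈ 0.012262.
n = log₂(81.55) ≈ 6.3496 half-lives elapsed in 39.3 minutes.
t½ = 39.3/6.3496 ≈ 6.1894 minutes.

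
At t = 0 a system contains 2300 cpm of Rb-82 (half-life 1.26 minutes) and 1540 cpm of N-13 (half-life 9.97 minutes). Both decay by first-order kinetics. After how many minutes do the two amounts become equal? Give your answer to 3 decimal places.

0.835 minutes

Set 2300·(1/2)^(t/1.26) = 1540·(1/2)^(t/9.97).
Taking log₂: log₂(2300/1540) = t·(1/1.26 − 1/9.97).
log₂(1.4935) = 0.5787; 1/1.26 − 1/9.97 = 0.69335.
t = 0.5787 / 0.69335 ≈ 0.83465 minutes.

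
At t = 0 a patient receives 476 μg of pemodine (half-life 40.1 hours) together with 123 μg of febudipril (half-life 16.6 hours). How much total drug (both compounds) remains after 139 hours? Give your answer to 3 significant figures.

pemodine: 476 × (1/2)^(139/40.1) = 476 × (1/2)^3.4663 ≈ 43.066 μg.
febudipril: 123 × (1/2)^(139/16.6) = 123 × (1/2)^8.3735 ≈ 0.37088 μg.
Total = 43.066 + 0.37088 ≈ 43.437 μg.

43.4 μg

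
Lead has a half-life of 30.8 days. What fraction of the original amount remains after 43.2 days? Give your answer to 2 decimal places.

n = 43.2/30.8 ≈ 1.4026 half-lives.
Fraction remaining = (1/2)^1.4026 ≈ 0.37825.

0.38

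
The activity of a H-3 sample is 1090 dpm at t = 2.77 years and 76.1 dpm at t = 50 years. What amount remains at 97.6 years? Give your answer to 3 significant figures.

Over Δt = 50 − 2.77 = 47.23 years, the level fell by a factor of 1090/76.1 ≈ 14.323.
n = log₂(14.323) ≈ 3.8403 half-lives, so t½ = 47.23/3.8403 ≈ 12.299 years.
From t = 50 to t = 97.6: 76.1 × (1/2)^((97.6−50)/12.299) ≈ 5.2034 dpm.

5.20 dpm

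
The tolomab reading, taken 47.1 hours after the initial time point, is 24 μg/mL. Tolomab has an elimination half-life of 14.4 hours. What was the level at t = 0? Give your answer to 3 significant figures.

Number of half-lives elapsed: n = 47.1/14.4 ≈ 3.2708.
A₀ = A × 2^n = 24 × 2^3.2708 = 24 × 9.652 ≈ 231.65 μg/mL.

232 μg/mL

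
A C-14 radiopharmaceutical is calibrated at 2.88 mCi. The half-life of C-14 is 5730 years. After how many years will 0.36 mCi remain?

17190 years

0.36/2.88 = 1/8, so 3 half-lives have elapsed.
t = 3 × 5730 = 17190 years.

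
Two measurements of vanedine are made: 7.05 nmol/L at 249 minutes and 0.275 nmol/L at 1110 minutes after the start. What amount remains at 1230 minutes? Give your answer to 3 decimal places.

0.175 nmol/L

Over Δt = 1110 − 249 = 861 minutes, the level fell by a factor of 7.05/0.275 ≈ 25.636.
n = log₂(25.636) ≈ 4.6801 half-lives, so t½ = 861/4.6801 ≈ 183.97 minutes.
From t = 1110 to t = 1230: 0.275 × (1/2)^((1230−1110)/183.97) ≈ 0.17498 nmol/L.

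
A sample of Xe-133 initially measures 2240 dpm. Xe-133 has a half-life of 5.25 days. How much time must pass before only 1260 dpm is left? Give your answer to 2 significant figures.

4.4 days

Fraction remaining = 1260/2240 ≈ 0.5625.
n = log₂(2240/1260) = ln(1.7778)/ln 2 ≈ 0.83007 half-lives.
t = n × t½ = 0.83007 × 5.25 ≈ 4.3579 days.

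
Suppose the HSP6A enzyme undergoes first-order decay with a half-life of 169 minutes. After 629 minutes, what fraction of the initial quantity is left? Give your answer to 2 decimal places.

n = 629/169 ≈ 3.7219 half-lives.
Fraction remaining = (1/2)^3.7219 ≈ 0.075788.

0.08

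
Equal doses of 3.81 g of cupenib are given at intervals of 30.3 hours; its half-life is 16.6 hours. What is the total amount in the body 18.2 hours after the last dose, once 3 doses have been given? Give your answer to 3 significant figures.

2.43 g

The 3 doses were given 78.8, 48.5, 18.2 hours ago.
Total = 3.81·(1/2)^(78.8/16.6) + 3.81·(1/2)^(48.5/16.6) + 3.81·(1/2)^(18.2/16.6)
      = 0.14189 + 0.50282 + 1.7819 ≈ 2.4266 g.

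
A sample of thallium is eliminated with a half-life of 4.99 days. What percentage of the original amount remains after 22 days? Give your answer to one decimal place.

n = 22/4.99 ≈ 4.4088 half-lives.
Fraction remaining = (1/2)^4.4088 ≈ 0.047078, i.e. 4.7078%.

4.7%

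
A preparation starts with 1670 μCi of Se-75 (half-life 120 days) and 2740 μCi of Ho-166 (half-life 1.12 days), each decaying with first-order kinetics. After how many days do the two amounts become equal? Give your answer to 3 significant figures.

0.808 days

Set 1670·(1/2)^(t/120) = 2740·(1/2)^(t/1.12).
Taking log₂: log₂(1670/2740) = t·(1/120 − 1/1.12).
log₂(0.60949) = -0.71433; 1/120 − 1/1.12 = -0.88452.
t = -0.71433 / -0.88452 ≈ 0.80758 days.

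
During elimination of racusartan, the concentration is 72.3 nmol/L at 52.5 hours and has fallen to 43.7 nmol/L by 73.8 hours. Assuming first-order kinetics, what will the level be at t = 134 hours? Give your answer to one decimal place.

10.5 nmol/L

Over Δt = 73.8 − 52.5 = 21.3 hours, the level fell by a factor of 72.3/43.7 ≈ 1.6545.
n = log₂(1.6545) ≈ 0.72636 half-lives, so t½ = 21.3/0.72636 ≈ 29.324 hours.
From t = 73.8 to t = 134: 43.7 × (1/2)^((134−73.8)/29.324) ≈ 10.532 nmol/L.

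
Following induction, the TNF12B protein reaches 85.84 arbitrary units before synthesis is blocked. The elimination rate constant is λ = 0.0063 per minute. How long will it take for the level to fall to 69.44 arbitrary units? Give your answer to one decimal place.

33.7 minutes

t½ = ln 2 / λ = 0.69315 / 0.0063 ≈ 110.02 minutes.
Fraction remaining = 69.44/85.84 ≈ 0.80895.
n = log₂(85.84/69.44) = ln(1.2362)/ln 2 ≈ 0.30588 half-lives.
t = n × t½ = 0.30588 × 110.02 ≈ 33.654 minutes.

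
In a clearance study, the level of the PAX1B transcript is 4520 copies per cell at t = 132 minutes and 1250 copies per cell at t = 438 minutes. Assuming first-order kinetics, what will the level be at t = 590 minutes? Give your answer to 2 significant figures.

Over Δt = 438 − 132 = 306 minutes, the level fell by a factor of 4520/1250 ≈ 3.616.
n = log₂(3.616) ≈ 1.8544 half-lives, so t½ = 306/1.8544 ≈ 165.01 minutes.
From t = 438 to t = 590: 1250 × (1/2)^((590−438)/165.01) ≈ 660.12 copies per cell.

660 copies per cell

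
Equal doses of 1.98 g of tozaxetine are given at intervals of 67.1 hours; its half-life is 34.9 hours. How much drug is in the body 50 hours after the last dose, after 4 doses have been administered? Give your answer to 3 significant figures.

The 4 doses were given 251.3, 184.2, 117.1, 50 hours ago.
Total = 1.98·(1/2)^(251.3/34.9) + 1.98·(1/2)^(184.2/34.9) + 1.98·(1/2)^(117.1/34.9) + 1.98·(1/2)^(50/34.9)
      = 0.013461 + 0.051033 + 0.19347 + 0.73348 ≈ 0.99145 g.

0.991 g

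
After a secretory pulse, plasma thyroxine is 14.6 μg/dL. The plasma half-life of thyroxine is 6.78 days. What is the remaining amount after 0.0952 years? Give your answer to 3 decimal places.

0.418 μg/dL

Convert the elapsed time: 0.0952 years = 34.748 days.
Number of half-lives: n = 34.748/6.78 ≈ 5.1251.
Remaining = 14.6 × (1/2)^5.1251 = 14.6 × 0.028655 ≈ 0.41836 μg/dL.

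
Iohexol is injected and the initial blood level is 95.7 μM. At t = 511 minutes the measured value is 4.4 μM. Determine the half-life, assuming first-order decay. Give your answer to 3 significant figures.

115 minutes

A/A₀ = 4.4/95.7 ≈ 0.045977.
n = log₂(21.75) ≈ 4.4429 half-lives elapsed in 511 minutes.
t½ = 511/4.4429 ≈ 115.01 minutes.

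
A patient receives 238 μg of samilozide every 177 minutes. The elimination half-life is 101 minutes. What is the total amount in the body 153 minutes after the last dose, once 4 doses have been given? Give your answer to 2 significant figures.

120 μg

The 4 doses were given 684, 507, 330, 153 minutes ago.
Total = 238·(1/2)^(684/101) + 238·(1/2)^(507/101) + 238·(1/2)^(330/101) + 238·(1/2)^(153/101)
      = 2.1773 + 7.3361 + 24.718 + 83.284 ≈ 117.52 μg.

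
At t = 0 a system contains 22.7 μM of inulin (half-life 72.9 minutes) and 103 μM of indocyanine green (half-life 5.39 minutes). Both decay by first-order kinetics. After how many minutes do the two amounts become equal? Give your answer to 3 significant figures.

Set 22.7·(1/2)^(t/72.9) = 103·(1/2)^(t/5.39).
Taking log₂: log₂(22.7/103) = t·(1/72.9 − 1/5.39).
log₂(0.22039) = -2.1819; 1/72.9 − 1/5.39 = -0.17181.
t = -2.1819 / -0.17181 ≈ 12.699 minutes.

12.7 minutes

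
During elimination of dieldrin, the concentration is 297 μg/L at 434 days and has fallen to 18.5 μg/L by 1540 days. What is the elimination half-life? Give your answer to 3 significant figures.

Over Δt = 1540 − 434 = 1106 days, the level fell by a factor of 297/18.5 ≈ 16.054.
n = log₂(16.054) ≈ 4.0049 half-lives, so t½ = 1106/4.0049 ≈ 276.16 days.

276 days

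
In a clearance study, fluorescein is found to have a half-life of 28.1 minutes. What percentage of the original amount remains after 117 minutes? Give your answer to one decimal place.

n = 117/28.1 ≈ 4.1637 half-lives.
Fraction remaining = (1/2)^4.1637 ≈ 0.055796, i.e. 5.5796%.

5.6%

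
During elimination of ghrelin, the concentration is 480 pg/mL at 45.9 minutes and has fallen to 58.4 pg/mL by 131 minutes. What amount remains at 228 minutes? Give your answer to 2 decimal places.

Over Δt = 131 − 45.9 = 85.1 minutes, the level fell by a factor of 480/58.4 ≈ 8.2192.
n = log₂(8.2192) ≈ 3.039 half-lives, so t½ = 85.1/3.039 ≈ 28.003 minutes.
From t = 131 to t = 228: 58.4 × (1/2)^((228−131)/28.003) ≈ 5.2925 pg/mL.

5.29 pg/mL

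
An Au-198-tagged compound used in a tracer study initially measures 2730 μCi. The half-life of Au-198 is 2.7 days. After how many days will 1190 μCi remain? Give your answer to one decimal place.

3.2 days

Fraction remaining = 1190/2730 ≈ 0.4359.
n = log₂(2730/1190) = ln(2.2941)/ln 2 ≈ 1.1979 half-lives.
t = n × t½ = 1.1979 × 2.7 ≈ 3.2344 days.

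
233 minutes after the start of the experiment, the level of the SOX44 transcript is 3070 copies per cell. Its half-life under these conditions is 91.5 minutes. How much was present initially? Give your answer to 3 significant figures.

Number of half-lives elapsed: n = 233/91.5 ≈ 2.5464.
A₀ = A × 2^n = 3070 × 2^2.5464 = 3070 × 5.8419 ≈ 17935 copies per cell.

17900 copies per cell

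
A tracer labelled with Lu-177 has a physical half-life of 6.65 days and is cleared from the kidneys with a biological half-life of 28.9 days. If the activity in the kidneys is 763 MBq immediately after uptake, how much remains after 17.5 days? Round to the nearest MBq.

1/t_eff = 1/t_phys + 1/t_biol = 1/6.65 + 1/28.9 = 0.18498 per day.
t_eff = 6.65 × 28.9 / (6.65 + 28.9) ≈ 5.406 days.
Remaining = 763 × (1/2)^(17.5/5.406) = 763 × (1/2)^3.2371 ≈ 80.92 MBq.

81 MBq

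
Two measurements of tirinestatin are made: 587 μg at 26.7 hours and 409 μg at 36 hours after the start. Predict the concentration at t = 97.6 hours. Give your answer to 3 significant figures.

Over Δt = 36 − 26.7 = 9.3 hours, the level fell by a factor of 587/409 ≈ 1.4352.
n = log₂(1.4352) ≈ 0.52126 half-lives, so t½ = 9.3/0.52126 ≈ 17.841 hours.
From t = 36 to t = 97.6: 409 × (1/2)^((97.6−36)/17.841) ≈ 37.357 μg.

37.4 μg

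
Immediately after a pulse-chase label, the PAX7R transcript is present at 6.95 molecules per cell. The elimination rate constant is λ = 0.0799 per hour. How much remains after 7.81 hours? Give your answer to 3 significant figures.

3.72 molecules per cell

t½ = ln 2 / λ = 0.69315 / 0.0799 ≈ 8.6752 hours.
Number of half-lives: n = 7.81/8.6752 ≈ 0.90027.
Remaining = 6.95 × (1/2)^0.90027 = 6.95 × 0.53579 ≈ 3.7237 molecules per cell.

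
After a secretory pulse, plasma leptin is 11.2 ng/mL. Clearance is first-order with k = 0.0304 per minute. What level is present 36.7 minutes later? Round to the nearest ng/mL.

4 ng/mL

t½ = ln 2 / k = 0.69315 / 0.0304 ≈ 22.801 minutes.
Number of half-lives: n = 36.7/22.801 ≈ 1.6096.
Remaining = 11.2 × (1/2)^1.6096 = 11.2 × 0.32769 ≈ 3.6702 ng/mL.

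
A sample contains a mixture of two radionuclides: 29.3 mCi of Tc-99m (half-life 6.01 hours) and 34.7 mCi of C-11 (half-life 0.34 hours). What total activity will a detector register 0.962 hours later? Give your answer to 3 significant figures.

31.1 mCi

Tc-99m: 29.3 × (1/2)^(0.962/6.01) = 29.3 × (1/2)^0.16007 ≈ 26.223 mCi.
C-11: 34.7 × (1/2)^(0.962/0.34) = 34.7 × (1/2)^2.8294 ≈ 4.8819 mCi.
Total = 26.223 + 4.8819 ≈ 31.105 mCi.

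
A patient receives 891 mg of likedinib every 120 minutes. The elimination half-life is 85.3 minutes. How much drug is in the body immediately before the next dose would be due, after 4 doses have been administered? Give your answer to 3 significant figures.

529 mg

The 4 doses were given 480, 360, 240, 120 minutes ago.
Total = 891·(1/2)^(480/85.3) + 891·(1/2)^(360/85.3) + 891·(1/2)^(240/85.3) + 891·(1/2)^(120/85.3)
      = 18.027 + 47.798 + 126.74 + 336.04 ≈ 528.6 mg.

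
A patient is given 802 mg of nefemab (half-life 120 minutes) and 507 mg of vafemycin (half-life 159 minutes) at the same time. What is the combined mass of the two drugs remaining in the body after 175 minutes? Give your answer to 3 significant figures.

528 mg

nefemab: 802 × (1/2)^(175/120) = 802 × (1/2)^1.4583 ≈ 291.86 mg.
vafemycin: 507 × (1/2)^(175/159) = 507 × (1/2)^1.1006 ≈ 236.42 mg.
Total = 291.86 + 236.42 ≈ 528.28 mg.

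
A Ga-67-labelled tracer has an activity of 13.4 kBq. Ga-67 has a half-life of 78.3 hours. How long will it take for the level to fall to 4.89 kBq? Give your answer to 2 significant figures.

Fraction remaining = 4.89/13.4 ≈ 0.36493.
n = log₂(13.4/4.89) = ln(2.7403)/ln 2 ≈ 1.4543 half-lives.
t = n × t½ = 1.4543 × 78.3 ≈ 113.87 hours.

110 hours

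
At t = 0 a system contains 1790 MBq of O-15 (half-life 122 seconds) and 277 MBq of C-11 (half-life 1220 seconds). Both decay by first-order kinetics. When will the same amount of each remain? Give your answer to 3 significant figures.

Set 1790·(1/2)^(t/122) = 277·(1/2)^(t/1220).
Taking log₂: log₂(1790/277) = t·(1/122 − 1/1220).
log₂(6.4621) = 2.692; 1/122 − 1/1220 = 0.007377.
t = 2.692 / 0.007377 ≈ 364.92 seconds.

365 seconds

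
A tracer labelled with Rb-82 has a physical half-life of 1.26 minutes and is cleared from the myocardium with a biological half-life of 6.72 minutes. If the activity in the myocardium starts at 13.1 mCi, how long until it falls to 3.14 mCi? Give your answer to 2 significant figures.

1/t_eff = 1/t_phys + 1/t_biol = 1/1.26 + 1/6.72 = 0.94246 per minute.
t_eff = 1.26 × 6.72 / (1.26 + 6.72) ≈ 1.0611 minutes.
n = log₂(13.1/3.14) ≈ 2.0607; t = 2.0607 × 1.0611 ≈ 2.1865 minutes.

2.2 minutes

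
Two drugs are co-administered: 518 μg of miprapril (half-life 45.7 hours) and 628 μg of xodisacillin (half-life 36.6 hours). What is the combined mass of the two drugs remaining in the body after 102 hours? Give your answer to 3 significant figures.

201 μg

miprapril: 518 × (1/2)^(102/45.7) = 518 × (1/2)^2.2319 ≈ 110.27 μg.
xodisacillin: 628 × (1/2)^(102/36.6) = 628 × (1/2)^2.7869 ≈ 90.996 μg.
Total = 110.27 + 90.996 ≈ 201.26 μg.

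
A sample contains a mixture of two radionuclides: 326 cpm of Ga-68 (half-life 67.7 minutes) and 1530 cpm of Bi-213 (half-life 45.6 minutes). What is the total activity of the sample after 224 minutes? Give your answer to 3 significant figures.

Ga-68: 326 × (1/2)^(224/67.7) = 326 × (1/2)^3.3087 ≈ 32.9 cpm.
Bi-213: 1530 × (1/2)^(224/45.6) = 1530 × (1/2)^4.9123 ≈ 50.81 cpm.
Total = 32.9 + 50.81 ≈ 83.71 cpm.

83.7 cpm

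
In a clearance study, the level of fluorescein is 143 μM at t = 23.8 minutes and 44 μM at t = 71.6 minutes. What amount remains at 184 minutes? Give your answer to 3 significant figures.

Over Δt = 71.6 − 23.8 = 47.8 minutes, the level fell by a factor of 143/44 ≈ 3.25.
n = log₂(3.25) ≈ 1.7004 half-lives, so t½ = 47.8/1.7004 ≈ 28.11 minutes.
From t = 71.6 to t = 184: 44 × (1/2)^((184−71.6)/28.11) ≈ 2.7528 μM.

2.75 μM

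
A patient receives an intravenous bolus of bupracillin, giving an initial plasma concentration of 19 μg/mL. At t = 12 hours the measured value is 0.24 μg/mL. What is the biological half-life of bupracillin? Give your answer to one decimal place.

1.9 hours

A/A₀ = 0.24/19 ≈ 0.012632.
n = log₂(79.167) ≈ 6.3068 half-lives elapsed in 12 hours.
t½ = 12/6.3068 ≈ 1.9027 hours.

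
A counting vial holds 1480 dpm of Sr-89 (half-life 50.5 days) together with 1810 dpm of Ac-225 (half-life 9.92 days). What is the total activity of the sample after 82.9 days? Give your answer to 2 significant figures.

Sr-89: 1480 × (1/2)^(82.9/50.5) = 1480 × (1/2)^1.6416 ≈ 474.35 dpm.
Ac-225: 1810 × (1/2)^(82.9/9.92) = 1810 × (1/2)^8.3569 ≈ 5.521 dpm.
Total = 474.35 + 5.521 ≈ 479.87 dpm.

480 dpm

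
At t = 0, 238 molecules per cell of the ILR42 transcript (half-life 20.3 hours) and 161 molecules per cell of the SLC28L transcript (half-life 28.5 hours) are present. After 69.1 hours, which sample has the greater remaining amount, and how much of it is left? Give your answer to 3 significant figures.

ILR42 transcript: 238 × (1/2)^3.4039 ≈ 22.485 molecules per cell.
SLC28L transcript: 161 × (1/2)^2.4246 ≈ 29.989 molecules per cell.
SLC28L transcript has more remaining, at ≈ 29.989 molecules per cell.

SLC28L transcript, 30.0 molecules per cell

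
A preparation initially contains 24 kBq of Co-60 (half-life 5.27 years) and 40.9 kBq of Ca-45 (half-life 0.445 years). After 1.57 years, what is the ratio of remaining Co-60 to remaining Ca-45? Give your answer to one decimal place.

Co-60: 24 × (1/2)^(1.57/5.27) = 24 × (1/2)^0.29791 ≈ 19.522 kBq.
Ca-45: 40.9 × (1/2)^(1.57/0.445) = 40.9 × (1/2)^3.5281 ≈ 3.5454 kBq.
Ratio ≈ 19.522 / 3.5454 ≈ 5.5064.

5.5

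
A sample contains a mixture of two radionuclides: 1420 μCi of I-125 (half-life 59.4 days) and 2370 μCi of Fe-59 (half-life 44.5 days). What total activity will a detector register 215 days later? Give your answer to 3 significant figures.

I-125: 1420 × (1/2)^(215/59.4) = 1420 × (1/2)^3.6195 ≈ 115.53 μCi.
Fe-59: 2370 × (1/2)^(215/44.5) = 2370 × (1/2)^4.8315 ≈ 83.24 μCi.
Total = 115.53 + 83.24 ≈ 198.77 μCi.

199 μCi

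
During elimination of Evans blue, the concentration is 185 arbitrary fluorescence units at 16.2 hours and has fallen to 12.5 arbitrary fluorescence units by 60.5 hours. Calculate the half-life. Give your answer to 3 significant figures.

Over Δt = 60.5 − 16.2 = 44.3 hours, the level fell by a factor of 185/12.5 ≈ 14.8.
n = log₂(14.8) ≈ 3.8875 half-lives, so t½ = 44.3/3.8875 ≈ 11.395 hours.

11.4 hours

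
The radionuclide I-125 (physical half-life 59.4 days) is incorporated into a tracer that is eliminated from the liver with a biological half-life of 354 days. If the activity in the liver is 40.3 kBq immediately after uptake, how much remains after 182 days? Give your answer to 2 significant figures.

3.4 kBq

1/t_eff = 1/t_phys + 1/t_biol = 1/59.4 + 1/354 = 0.01966 per day.
t_eff = 59.4 × 354 / (59.4 + 354) ≈ 50.865 days.
Remaining = 40.3 × (1/2)^(182/50.865) = 40.3 × (1/2)^3.5781 ≈ 3.3744 kBq.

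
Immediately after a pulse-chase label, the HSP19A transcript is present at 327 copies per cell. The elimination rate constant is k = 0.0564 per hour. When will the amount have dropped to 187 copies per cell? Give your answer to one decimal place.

t½ = ln 2 / k = 0.69315 / 0.0564 ≈ 12.29 hours.
Fraction remaining = 187/327 ≈ 0.57187.
n = log₂(327/187) = ln(1.7487)/ln 2 ≈ 0.80625 half-lives.
t = n × t½ = 0.80625 × 12.29 ≈ 9.9087 hours.

9.9 hours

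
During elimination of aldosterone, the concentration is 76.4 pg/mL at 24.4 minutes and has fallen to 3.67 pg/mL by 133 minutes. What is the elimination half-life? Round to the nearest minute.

Over Δt = 133 − 24.4 = 108.6 minutes, the level fell by a factor of 76.4/3.67 ≈ 20.817.
n = log₂(20.817) ≈ 4.3797 half-lives, so t½ = 108.6/4.3797 ≈ 24.796 minutes.

25 minutes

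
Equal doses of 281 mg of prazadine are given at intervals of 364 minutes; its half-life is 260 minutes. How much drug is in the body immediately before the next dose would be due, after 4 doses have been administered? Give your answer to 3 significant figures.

168 mg

The 4 doses were given 1456, 1092, 728, 364 minutes ago.
Total = 281·(1/2)^(1456/260) + 281·(1/2)^(1092/260) + 281·(1/2)^(728/260) + 281·(1/2)^(364/260)
      = 5.7935 + 15.289 + 40.348 + 106.48 ≈ 167.91 mg.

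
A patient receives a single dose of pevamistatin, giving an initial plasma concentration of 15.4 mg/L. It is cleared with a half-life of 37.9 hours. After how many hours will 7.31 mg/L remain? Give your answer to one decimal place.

40.7 hours

Fraction remaining = 7.31/15.4 ≈ 0.47468.
n = log₂(15.4/7.31) = ln(2.1067)/ln 2 ≈ 1.075 half-lives.
t = n × t½ = 1.075 × 37.9 ≈ 40.742 hours.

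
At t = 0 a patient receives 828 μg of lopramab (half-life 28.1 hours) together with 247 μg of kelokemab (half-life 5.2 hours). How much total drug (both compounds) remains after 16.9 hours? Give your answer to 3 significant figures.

lopramab: 828 × (1/2)^(16.9/28.1) = 828 × (1/2)^0.60142 ≈ 545.74 μg.
kelokemab: 247 × (1/2)^(16.9/5.2) = 247 × (1/2)^3.25 ≈ 25.963 μg.
Total = 545.74 + 25.963 ≈ 571.7 μg.

572 μg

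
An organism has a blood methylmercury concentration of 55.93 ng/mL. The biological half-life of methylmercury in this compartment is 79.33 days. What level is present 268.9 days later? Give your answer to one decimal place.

5.3 ng/mL

Number of half-lives: n = 268.9/79.33 ≈ 3.3896.
Remaining = 55.93 × (1/2)^3.3896 = 55.93 × 0.095415 ≈ 5.3366 ng/mL.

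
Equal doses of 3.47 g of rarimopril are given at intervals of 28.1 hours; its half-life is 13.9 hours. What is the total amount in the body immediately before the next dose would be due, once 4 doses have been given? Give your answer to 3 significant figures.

1.13 g

The 4 doses were given 112.4, 84.3, 56.2, 28.1 hours ago.
Total = 3.47·(1/2)^(112.4/13.9) + 3.47·(1/2)^(84.3/13.9) + 3.47·(1/2)^(56.2/13.9) + 3.47·(1/2)^(28.1/13.9)
      = 0.012767 + 0.051839 + 0.21048 + 0.85462 ≈ 1.1297 g.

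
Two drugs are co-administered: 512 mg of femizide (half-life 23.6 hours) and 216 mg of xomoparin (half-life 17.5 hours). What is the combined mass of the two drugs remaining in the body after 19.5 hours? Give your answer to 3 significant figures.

femizide: 512 × (1/2)^(19.5/23.6) = 512 × (1/2)^0.82627 ≈ 288.76 mg.
xomoparin: 216 × (1/2)^(19.5/17.5) = 216 × (1/2)^1.1143 ≈ 99.775 mg.
Total = 288.76 + 99.775 ≈ 388.54 mg.

389 mg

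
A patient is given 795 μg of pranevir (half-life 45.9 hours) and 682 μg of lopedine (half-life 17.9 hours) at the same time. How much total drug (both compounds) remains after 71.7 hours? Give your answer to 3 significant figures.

pranevir: 795 × (1/2)^(71.7/45.9) = 795 × (1/2)^1.5621 ≈ 269.23 μg.
lopedine: 682 × (1/2)^(71.7/17.9) = 682 × (1/2)^4.0056 ≈ 42.46 μg.
Total = 269.23 + 42.46 ≈ 311.69 μg.

312 μg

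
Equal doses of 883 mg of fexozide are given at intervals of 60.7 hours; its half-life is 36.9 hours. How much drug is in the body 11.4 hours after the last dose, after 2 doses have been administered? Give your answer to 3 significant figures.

941 mg

The 2 doses were given 72.1, 11.4 hours ago.
Total = 883·(1/2)^(72.1/36.9) + 883·(1/2)^(11.4/36.9)
      = 227.91 + 712.79 ≈ 940.7 mg.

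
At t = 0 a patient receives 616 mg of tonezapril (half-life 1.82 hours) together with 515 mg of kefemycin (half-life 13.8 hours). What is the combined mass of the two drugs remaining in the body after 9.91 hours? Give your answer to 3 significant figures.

327 mg

tonezapril: 616 × (1/2)^(9.91/1.82) = 616 × (1/2)^5.4451 ≈ 14.14 mg.
kefemycin: 515 × (1/2)^(9.91/13.8) = 515 × (1/2)^0.71812 ≈ 313.06 mg.
Total = 14.14 + 313.06 ≈ 327.2 mg.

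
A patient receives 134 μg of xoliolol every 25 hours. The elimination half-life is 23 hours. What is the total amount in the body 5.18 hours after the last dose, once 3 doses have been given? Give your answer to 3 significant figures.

194 μg

The 3 doses were given 55.18, 30.18, 5.18 hours ago.
Total = 134·(1/2)^(55.18/23) + 134·(1/2)^(30.18/23) + 134·(1/2)^(5.18/23)
      = 25.404 + 53.964 + 114.63 ≈ 194 μg.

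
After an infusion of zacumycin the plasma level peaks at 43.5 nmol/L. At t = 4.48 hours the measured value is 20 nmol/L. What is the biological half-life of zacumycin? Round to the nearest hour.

4 hours

A/A₀ = 20/43.5 ≈ 0.45977.
n = log₂(2.175) ≈ 1.121 half-lives elapsed in 4.48 hours.
t½ = 4.48/1.121 ≈ 3.9964 hours.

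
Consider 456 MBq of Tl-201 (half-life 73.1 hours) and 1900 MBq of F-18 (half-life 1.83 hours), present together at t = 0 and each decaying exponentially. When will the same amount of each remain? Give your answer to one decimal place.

Set 456·(1/2)^(t/73.1) = 1900·(1/2)^(t/1.83).
Taking log₂: log₂(456/1900) = t·(1/73.1 − 1/1.83).
log₂(0.24) = -2.0589; 1/73.1 − 1/1.83 = -0.53277.
t = -2.0589 / -0.53277 ≈ 3.8645 hours.

3.9 hours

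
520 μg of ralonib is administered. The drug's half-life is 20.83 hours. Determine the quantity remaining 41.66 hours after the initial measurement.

Elapsed time is 2 half-lives (41.66/20.83).
Each half-life halves the amount: 520 × (1/2)^2 = 520/4 = 130 μg.

130 μg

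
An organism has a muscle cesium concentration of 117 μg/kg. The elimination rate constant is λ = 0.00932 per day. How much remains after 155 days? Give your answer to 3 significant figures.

t½ = ln 2 / λ = 0.69315 / 0.00932 ≈ 74.372 days.
Number of half-lives: n = 155/74.372 ≈ 2.0841.
Remaining = 117 × (1/2)^2.0841 = 117 × 0.23584 ≈ 27.593 μg/kg.

27.6 μg/kg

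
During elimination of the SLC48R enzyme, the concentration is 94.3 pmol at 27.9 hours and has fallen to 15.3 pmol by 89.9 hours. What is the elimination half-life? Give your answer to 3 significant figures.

Over Δt = 89.9 − 27.9 = 62 hours, the level fell by a factor of 94.3/15.3 ≈ 6.1634.
n = log₂(6.1634) ≈ 2.6237 half-lives, so t½ = 62/2.6237 ≈ 23.631 hours.

23.6 hours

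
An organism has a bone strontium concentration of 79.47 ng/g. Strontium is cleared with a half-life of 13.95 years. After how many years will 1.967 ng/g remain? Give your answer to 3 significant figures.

74.4 years

Fraction remaining = 1.967/79.47 ≈ 0.024751.
n = log₂(79.47/1.967) = ln(40.402)/ln 2 ≈ 5.3363 half-lives.
t = n × t½ = 5.3363 × 13.95 ≈ 74.442 years.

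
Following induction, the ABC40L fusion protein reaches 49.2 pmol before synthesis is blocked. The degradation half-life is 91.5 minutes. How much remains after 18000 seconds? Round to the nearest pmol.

5 pmol

Convert the elapsed time: 18000 seconds = 300 minutes.
Number of half-lives: n = 300/91.5 ≈ 3.2787.
Remaining = 49.2 × (1/2)^3.2787 = 49.2 × 0.10304 ≈ 5.0697 pmol.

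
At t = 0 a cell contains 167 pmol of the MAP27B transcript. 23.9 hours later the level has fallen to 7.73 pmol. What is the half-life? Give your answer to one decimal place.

A/A₀ = 7.73/167 ≈ 0.046287.
n = log₂(21.604) ≈ 4.4332 half-lives elapsed in 23.9 hours.
t½ = 23.9/4.4332 ≈ 5.3911 hours.

5.4 hours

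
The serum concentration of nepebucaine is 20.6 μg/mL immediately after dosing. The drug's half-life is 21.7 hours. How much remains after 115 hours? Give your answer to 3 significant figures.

Number of half-lives: n = 115/21.7 ≈ 5.2995.
Remaining = 20.6 × (1/2)^5.2995 = 20.6 × 0.025391 ≈ 0.52305 μg/mL.

0.523 μg/mL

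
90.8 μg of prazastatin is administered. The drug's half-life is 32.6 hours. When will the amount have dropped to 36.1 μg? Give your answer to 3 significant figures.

43.4 hours

Fraction remaining = 36.1/90.8 ≈ 0.39758.
n = log₂(90.8/36.1) = ln(2.5152)/ln 2 ≈ 1.3307 half-lives.
t = n × t½ = 1.3307 × 32.6 ≈ 43.381 hours.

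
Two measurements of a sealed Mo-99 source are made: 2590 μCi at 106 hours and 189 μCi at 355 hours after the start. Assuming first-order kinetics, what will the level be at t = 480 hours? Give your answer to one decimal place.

Over Δt = 355 − 106 = 249 hours, the level fell by a factor of 2590/189 ≈ 13.704.
n = log₂(13.704) ≈ 3.7765 half-lives, so t½ = 249/3.7765 ≈ 65.934 hours.
From t = 355 to t = 480: 189 × (1/2)^((480−355)/65.934) ≈ 50.788 μCi.

50.8 μCi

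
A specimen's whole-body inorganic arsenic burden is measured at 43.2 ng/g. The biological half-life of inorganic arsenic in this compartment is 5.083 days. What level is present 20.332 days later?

Elapsed time is 4 half-lives (20.332/5.083).
Each half-life halves the amount: 43.2 × (1/2)^4 = 43.2/16 = 2.7 ng/g.

2.7 ng/g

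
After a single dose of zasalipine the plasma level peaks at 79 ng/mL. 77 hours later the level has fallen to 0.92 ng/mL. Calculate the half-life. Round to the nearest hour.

A/A₀ = 0.92/79 ≈ 0.011646.
n = log₂(85.87) ≈ 6.4241 half-lives elapsed in 77 hours.
t½ = 77/6.4241 ≈ 11.986 hours.

12 hours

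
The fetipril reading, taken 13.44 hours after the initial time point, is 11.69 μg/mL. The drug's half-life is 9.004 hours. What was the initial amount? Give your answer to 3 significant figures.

32.9 μg/mL

Number of half-lives elapsed: n = 13.44/9.004 ≈ 1.4927.
A₀ = A × 2^n = 11.69 × 2^1.4927 = 11.69 × 2.8141 ≈ 32.897 μg/mL.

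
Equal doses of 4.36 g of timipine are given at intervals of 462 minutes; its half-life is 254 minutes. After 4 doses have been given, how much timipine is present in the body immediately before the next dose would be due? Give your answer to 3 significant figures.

The 4 doses were given 1848, 1386, 924, 462 minutes ago.
Total = 4.36·(1/2)^(1848/254) + 4.36·(1/2)^(1386/254) + 4.36·(1/2)^(924/254) + 4.36·(1/2)^(462/254)
      = 0.028139 + 0.099279 + 0.35027 + 1.2358 ≈ 1.7135 g.

1.71 g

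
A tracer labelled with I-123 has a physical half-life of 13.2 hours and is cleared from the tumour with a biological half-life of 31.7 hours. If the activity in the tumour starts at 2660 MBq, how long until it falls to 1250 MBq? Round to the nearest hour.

1/t_eff = 1/t_phys + 1/t_biol = 1/13.2 + 1/31.7 = 0.1073 per hour.
t_eff = 13.2 × 31.7 / (13.2 + 31.7) ≈ 9.3194 hours.
n = log₂(2660/1250) ≈ 1.0895; t = 1.0895 × 9.3194 ≈ 10.153 hours.

10 hours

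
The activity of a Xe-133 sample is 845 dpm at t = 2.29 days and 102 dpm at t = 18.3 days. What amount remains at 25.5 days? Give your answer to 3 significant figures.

Over Δt = 18.3 − 2.29 = 16.01 days, the level fell by a factor of 845/102 ≈ 8.2843.
n = log₂(8.2843) ≈ 3.0504 half-lives, so t½ = 16.01/3.0504 ≈ 5.2485 days.
From t = 18.3 to t = 25.5: 102 × (1/2)^((25.5−18.3)/5.2485) ≈ 39.413 dpm.

39.4 dpm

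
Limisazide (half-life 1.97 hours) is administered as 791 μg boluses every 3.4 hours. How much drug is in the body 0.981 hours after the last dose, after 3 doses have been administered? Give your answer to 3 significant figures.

The 3 doses were given 7.781, 4.381, 0.981 hours ago.
Total = 791·(1/2)^(7.781/1.97) + 791·(1/2)^(4.381/1.97) + 791·(1/2)^(0.981/1.97)
      = 51.19 + 169.33 + 560.11 ≈ 780.63 μg.

781 μg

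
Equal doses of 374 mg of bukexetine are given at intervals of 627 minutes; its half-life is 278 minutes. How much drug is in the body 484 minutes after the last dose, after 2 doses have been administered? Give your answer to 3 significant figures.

135 mg

The 2 doses were given 1111, 484 minutes ago.
Total = 374·(1/2)^(1111/278) + 374·(1/2)^(484/278)
      = 23.433 + 111.89 ≈ 135.32 mg.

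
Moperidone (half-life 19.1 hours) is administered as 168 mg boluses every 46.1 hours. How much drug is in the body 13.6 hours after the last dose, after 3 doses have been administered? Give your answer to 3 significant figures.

125 mg

The 3 doses were given 105.8, 59.7, 13.6 hours ago.
Total = 168·(1/2)^(105.8/19.1) + 168·(1/2)^(59.7/19.1) + 168·(1/2)^(13.6/19.1)
      = 3.6126 + 19.248 + 102.56 ≈ 125.42 mg.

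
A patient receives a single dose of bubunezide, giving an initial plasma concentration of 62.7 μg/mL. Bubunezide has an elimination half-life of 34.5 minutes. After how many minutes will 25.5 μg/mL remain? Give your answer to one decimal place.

44.8 minutes

Fraction remaining = 25.5/62.7 ≈ 0.4067.
n = log₂(62.7/25.5) = ln(2.4588)/ln 2 ≈ 1.298 half-lives.
t = n × t½ = 1.298 × 34.5 ≈ 44.78 minutes.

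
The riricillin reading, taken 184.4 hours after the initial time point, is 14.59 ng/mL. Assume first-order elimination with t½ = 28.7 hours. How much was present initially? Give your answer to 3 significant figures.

1250 ng/mL

Number of half-lives elapsed: n = 184.4/28.7 ≈ 6.4251.
A₀ = A × 2^n = 14.59 × 2^6.4251 = 14.59 × 85.93 ≈ 1253.7 ng/mL.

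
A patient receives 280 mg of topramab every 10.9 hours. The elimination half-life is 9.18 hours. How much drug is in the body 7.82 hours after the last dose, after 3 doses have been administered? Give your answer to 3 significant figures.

253 mg

The 3 doses were given 29.62, 18.72, 7.82 hours ago.
Total = 280·(1/2)^(29.62/9.18) + 280·(1/2)^(18.72/9.18) + 280·(1/2)^(7.82/9.18)
      = 29.913 + 68.123 + 155.14 ≈ 253.18 mg.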